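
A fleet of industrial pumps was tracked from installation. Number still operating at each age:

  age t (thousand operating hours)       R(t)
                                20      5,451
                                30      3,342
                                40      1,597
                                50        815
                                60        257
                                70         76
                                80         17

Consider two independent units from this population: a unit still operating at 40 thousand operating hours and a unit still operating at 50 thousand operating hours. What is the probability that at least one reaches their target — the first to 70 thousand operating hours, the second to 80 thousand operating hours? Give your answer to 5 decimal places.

0.06746

p₁ = R(70)/R(40) = 76/1,597 = 0.047589; p₂ = R(80)/R(50) = 17/815 = 0.020859.
P(at least one) = 1 − (1−p₁)(1−p₂) = 1 − 0.952411 × 0.979141 = 0.067455.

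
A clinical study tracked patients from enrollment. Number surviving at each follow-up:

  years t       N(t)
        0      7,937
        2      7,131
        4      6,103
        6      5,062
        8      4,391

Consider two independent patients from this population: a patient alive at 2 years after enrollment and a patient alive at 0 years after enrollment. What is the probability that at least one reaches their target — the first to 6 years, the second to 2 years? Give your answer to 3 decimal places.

p₁ = N(6)/N(2) = 5,062/7,131 = 0.709858; p₂ = N(2)/N(0) = 7,131/7,937 = 0.898450.
P(at least one) = 1 − (1−p₁)(1−p₂) = 1 − 0.290142 × 0.101550 = 0.970536.

0.971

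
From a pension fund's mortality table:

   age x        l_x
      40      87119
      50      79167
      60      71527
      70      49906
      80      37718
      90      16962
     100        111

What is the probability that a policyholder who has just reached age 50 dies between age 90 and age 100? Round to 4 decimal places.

We want 40|10q50 = (l_90 − l_100)/l_50.
This is the probability of reaching 90 but not 100, conditional on being alive at 50: (l_90 − l_100) / l_50.
= (16962 − 111) / 79167 = 16851 / 79167 = 0.212854.

0.2129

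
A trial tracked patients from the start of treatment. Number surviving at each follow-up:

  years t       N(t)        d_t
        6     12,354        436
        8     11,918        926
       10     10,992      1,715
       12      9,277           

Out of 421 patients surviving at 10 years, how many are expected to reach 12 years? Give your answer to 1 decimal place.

The relevant probability is 9,277/10,992 = 0.843977.
Expected number = 421 × 0.843977 = 355.3.

355.3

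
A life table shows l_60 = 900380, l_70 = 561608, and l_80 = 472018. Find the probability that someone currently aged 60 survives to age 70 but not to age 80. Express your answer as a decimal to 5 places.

0.09950

We want 10|10q60 = (l_70 − l_80)/l_60.
This is the probability of reaching 70 but not 80, conditional on being alive at 60: (l_70 − l_80) / l_60.
= (561608 − 472018) / 900380 = 89590 / 900380 = 0.099502.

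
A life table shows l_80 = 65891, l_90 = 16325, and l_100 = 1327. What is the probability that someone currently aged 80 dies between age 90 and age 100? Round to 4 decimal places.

We want 10|10q80 = (l_90 − l_100)/l_80.
This is the probability of reaching 90 but not 100, conditional on being alive at 80: (l_90 − l_100) / l_80.
= (16325 − 1327) / 65891 = 14998 / 65891 = 0.227618.

0.2276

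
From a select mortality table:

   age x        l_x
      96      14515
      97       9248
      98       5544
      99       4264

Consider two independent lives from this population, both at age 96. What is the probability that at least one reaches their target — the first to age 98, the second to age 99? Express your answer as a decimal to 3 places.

0.564

p₁ = l_98/l_96 = 5544/14515 = 0.381950; p₂ = l_99/l_96 = 4264/14515 = 0.293765.
P(at least one) = 1 − (1−p₁)(1−p₂) = 1 − 0.618050 × 0.706235 = 0.563511.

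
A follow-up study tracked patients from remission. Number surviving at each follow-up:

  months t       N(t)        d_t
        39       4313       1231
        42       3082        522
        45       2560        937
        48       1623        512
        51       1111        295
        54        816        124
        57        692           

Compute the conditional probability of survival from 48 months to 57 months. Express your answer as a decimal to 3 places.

The conditional survival probability is N(57)/N(48) = 692/1623 = 0.426371.

0.426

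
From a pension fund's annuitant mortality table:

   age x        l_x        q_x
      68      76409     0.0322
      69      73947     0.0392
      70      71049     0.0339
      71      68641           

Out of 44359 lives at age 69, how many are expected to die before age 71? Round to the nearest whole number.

3183

The relevant probability is 1 − 68641/73947 = 0.071754.
Expected number = 44359 × 0.071754 = 3183.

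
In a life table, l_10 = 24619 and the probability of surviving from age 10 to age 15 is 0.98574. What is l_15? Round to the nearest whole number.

24268

l_15 = l_10 × p = 24619 × 0.98574 = 24268.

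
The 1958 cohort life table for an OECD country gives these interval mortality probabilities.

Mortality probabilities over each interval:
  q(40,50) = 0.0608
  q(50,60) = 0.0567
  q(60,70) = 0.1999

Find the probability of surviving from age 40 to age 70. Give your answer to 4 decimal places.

0.7088

The overall survival probability is (1 − 0.0608) × (1 − 0.0567) × (1 − 0.1999).
= 0.9392 × 0.9433 × 0.8001 = 0.708846.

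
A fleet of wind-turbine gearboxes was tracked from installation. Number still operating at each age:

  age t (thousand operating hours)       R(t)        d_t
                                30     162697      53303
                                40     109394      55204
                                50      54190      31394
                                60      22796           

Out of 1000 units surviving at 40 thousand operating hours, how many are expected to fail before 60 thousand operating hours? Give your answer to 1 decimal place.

The relevant probability is 1 − 22796/109394 = 0.791616.
Expected number = 1000 × 0.791616 = 791.6.

791.6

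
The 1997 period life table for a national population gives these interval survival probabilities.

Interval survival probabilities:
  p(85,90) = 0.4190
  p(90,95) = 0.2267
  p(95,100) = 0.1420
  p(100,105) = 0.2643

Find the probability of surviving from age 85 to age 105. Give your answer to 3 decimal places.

0.004

Survival from 85 to 105 is the product of surviving each interval: 0.4190 × 0.2267 × 0.1420 × 0.2643.
= 0.003565.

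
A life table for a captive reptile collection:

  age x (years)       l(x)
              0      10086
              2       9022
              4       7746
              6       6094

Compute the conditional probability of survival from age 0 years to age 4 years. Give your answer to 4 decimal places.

The conditional survival probability is l(4)/l(0) = 7746/10086 = 0.767995.

0.7680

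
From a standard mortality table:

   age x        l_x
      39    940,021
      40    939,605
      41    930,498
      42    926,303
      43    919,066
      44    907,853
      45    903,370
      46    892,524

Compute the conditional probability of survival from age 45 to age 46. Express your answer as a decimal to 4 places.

We want 1p45 = l_46/l_45.
The conditional survival probability is l_46/l_45 = 892,524/903,370 = 0.987994.

0.9880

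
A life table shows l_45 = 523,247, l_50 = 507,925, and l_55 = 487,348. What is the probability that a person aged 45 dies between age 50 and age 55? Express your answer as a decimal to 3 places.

We want 5|5q45 = (l_50 − l_55)/l_45.
This is the probability of reaching 50 but not 55, conditional on being alive at 45: (l_50 − l_55) / l_45.
= (507,925 − 487,348) / 523,247 = 20,577 / 523,247 = 0.039326.

0.039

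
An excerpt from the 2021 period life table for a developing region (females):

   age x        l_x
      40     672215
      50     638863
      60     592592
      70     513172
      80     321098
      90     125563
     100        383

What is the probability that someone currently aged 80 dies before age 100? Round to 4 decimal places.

0.9988

P(die before 100 | alive at 80) = 1 − l_100/l_80 = 1 − 383/321098 = (320715)/321098 = 0.998807.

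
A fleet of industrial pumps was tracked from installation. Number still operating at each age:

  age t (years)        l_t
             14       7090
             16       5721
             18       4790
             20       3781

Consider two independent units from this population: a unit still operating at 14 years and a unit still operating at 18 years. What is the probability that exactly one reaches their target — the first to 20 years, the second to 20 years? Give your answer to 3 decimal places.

p₁ = l_20/l_14 = 3781/7090 = 0.533286; p₂ = l_20/l_18 = 3781/4790 = 0.789353.
P(exactly one) = p₁(1−p₂) + (1−p₁)p₂ = 0.112335 + 0.368402 = 0.480737.

0.481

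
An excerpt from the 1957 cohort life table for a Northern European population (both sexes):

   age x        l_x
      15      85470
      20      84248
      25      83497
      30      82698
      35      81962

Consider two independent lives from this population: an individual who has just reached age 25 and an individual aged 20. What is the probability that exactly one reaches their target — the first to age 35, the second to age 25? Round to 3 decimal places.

p₁ = l_35/l_25 = 81962/83497 = 0.981616; p₂ = l_25/l_20 = 83497/84248 = 0.991086.
P(exactly one) = p₁(1−p₂) + (1−p₁)p₂ = 0.008750 + 0.018220 = 0.026970.

0.027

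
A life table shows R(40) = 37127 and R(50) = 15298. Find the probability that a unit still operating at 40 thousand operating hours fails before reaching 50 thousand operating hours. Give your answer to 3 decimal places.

0.588

P(fail before 50 | operational at 40) = 1 − R(50)/R(40) = 1 − 15298/37127 = (21829)/37127 = 0.587955.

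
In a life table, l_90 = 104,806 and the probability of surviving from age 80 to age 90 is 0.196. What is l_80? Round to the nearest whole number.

534724

l_80 = l_90 / p = 104,806 / 0.196 = 534724.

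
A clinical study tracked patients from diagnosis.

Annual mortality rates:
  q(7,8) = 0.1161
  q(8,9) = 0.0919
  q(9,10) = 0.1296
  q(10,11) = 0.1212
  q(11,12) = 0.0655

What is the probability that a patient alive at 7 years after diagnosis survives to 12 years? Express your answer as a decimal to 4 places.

0.5738

Survival from 7 to 12 is the product of surviving each interval: (1 − 0.1161) × (1 − 0.0919) × (1 − 0.1296) × (1 − 0.1212) × (1 − 0.0655).
= 0.8839 × 0.9081 × 0.8704 × 0.8788 × 0.9345 = 0.573753.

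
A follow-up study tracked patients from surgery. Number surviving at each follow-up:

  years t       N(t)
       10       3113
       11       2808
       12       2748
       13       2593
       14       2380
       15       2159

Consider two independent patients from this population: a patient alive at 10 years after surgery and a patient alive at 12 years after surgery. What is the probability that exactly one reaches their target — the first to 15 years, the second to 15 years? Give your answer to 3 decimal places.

p₁ = N(15)/N(10) = 2159/3113 = 0.693543; p₂ = N(15)/N(12) = 2159/2748 = 0.785662.
P(exactly one) = p₁(1−p₂) + (1−p₁)p₂ = 0.148653 + 0.240772 = 0.389424.

0.389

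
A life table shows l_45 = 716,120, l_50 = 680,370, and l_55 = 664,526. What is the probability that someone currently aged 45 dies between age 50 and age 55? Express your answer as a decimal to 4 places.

0.0221

We want 5|5q45 = (l_50 − l_55)/l_45.
This is the probability of reaching 50 but not 55, conditional on being alive at 45: (l_50 − l_55) / l_45.
= (680,370 − 664,526) / 716,120 = 15,844 / 716,120 = 0.022125.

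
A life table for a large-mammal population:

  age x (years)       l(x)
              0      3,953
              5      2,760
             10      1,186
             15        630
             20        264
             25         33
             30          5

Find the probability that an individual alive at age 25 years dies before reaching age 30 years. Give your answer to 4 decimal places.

0.8485

P(die before 30 | alive at 25) = 1 − l(30)/l(25) = 1 − 5/33 = (28)/33 = 0.848485.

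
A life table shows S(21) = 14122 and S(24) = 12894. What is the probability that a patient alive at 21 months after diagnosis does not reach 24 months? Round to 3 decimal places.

P(die before 24 | alive at 21) = 1 − S(24)/S(21) = 1 − 12894/14122 = (1228)/14122 = 0.086957.

0.087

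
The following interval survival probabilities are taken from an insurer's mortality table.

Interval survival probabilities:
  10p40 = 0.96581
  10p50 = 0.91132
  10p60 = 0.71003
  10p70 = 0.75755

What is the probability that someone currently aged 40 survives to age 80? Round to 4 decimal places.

0.4734

Survival from 40 to 80 is the product of surviving each interval: 0.96581 × 0.91132 × 0.71003 × 0.75755.
= 0.473424.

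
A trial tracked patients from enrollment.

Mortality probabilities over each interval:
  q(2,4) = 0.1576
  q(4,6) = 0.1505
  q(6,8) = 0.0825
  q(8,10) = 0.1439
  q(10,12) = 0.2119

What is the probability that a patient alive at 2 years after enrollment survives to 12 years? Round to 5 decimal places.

Chaining the interval survival probabilities: (1 − 0.1576) × (1 − 0.1505) × (1 − 0.0825) × (1 − 0.1439) × (1 − 0.2119).
= 0.8424 × 0.8495 × 0.9175 × 0.8561 × 0.7881 = 0.442990.

0.44299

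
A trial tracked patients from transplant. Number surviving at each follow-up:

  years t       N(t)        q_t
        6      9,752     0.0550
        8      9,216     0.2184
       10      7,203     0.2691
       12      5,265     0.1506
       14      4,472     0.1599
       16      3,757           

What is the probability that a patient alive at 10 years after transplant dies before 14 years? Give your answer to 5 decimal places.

P(die before 14 | alive at 10) = 1 − N(14)/N(10) = 1 − 4,472/7,203 = (2,731)/7,203 = 0.379148.

0.37915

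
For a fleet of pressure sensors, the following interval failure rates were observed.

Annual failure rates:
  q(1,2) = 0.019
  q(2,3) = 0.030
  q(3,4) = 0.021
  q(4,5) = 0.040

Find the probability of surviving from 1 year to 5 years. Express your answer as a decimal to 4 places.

The overall survival probability is (1 − 0.019) × (1 − 0.030) × (1 − 0.021) × (1 − 0.040).
= 0.981 × 0.970 × 0.979 × 0.960 = 0.894324.

0.8943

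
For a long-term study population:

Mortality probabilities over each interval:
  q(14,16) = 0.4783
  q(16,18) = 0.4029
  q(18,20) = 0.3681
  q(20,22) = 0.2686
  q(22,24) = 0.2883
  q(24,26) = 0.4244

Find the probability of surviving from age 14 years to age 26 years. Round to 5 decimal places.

0.05898

The overall survival probability is (1 − 0.4783) × (1 − 0.4029) × (1 − 0.3681) × (1 − 0.2686) × (1 − 0.2883) × (1 − 0.4244).
= 0.5217 × 0.5971 × 0.6319 × 0.7314 × 0.7117 × 0.5756 = 0.058978.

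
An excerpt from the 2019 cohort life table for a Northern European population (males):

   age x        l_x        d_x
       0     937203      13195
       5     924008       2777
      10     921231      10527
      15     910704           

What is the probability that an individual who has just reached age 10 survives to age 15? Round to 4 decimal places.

We want 5p10 = l_15/l_10.
The conditional survival probability is l_15/l_10 = 910704/921231 = 0.988573.

0.9886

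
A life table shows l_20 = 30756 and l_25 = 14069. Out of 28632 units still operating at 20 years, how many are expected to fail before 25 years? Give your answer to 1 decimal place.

15534.6

The relevant probability is 1 − 14069/30756 = 0.542561.
Expected number = 28632 × 0.542561 = 15534.6.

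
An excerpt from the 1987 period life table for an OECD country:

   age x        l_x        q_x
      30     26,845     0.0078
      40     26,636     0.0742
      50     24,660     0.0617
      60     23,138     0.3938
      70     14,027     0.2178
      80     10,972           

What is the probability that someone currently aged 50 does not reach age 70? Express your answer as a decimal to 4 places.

0.4312

P(die before 70 | alive at 50) = 1 − l_70/l_50 = 1 − 14,027/24,660 = (10,633)/24,660 = 0.431184.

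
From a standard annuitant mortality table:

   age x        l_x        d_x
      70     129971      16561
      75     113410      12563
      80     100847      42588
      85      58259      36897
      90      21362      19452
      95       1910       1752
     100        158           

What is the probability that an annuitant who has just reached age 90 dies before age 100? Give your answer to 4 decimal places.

P(die before 100 | alive at 90) = 1 − l_100/l_90 = 1 − 158/21362 = (21204)/21362 = 0.992604.

0.9926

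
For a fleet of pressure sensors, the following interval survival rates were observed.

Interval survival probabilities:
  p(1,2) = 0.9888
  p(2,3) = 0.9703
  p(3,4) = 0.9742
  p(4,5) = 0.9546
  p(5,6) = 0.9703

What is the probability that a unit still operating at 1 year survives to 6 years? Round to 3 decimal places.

The overall survival probability is 0.9888 × 0.9703 × 0.9742 × 0.9546 × 0.9703.
= 0.865745.

0.866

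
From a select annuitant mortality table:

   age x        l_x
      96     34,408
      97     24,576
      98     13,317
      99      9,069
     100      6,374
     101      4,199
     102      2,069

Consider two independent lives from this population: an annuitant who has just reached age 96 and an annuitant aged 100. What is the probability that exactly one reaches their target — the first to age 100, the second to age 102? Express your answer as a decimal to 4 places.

p₁ = l_100/l_96 = 6,374/34,408 = 0.185248; p₂ = l_102/l_100 = 2,069/6,374 = 0.324600.
P(exactly one) = p₁(1−p₂) + (1−p₁)p₂ = 0.125116 + 0.264468 = 0.389585.

0.3896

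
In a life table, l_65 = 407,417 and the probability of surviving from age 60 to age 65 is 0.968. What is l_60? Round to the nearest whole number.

420885

l_60 = l_65 / p = 407,417 / 0.968 = 420885.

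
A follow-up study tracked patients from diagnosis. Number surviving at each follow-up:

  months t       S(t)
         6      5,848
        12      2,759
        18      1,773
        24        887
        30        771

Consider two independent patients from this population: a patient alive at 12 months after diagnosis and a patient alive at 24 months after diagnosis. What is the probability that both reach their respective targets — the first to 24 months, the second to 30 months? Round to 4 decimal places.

p₁ = S(24)/S(12) = 887/2,759 = 0.321493; p₂ = S(30)/S(24) = 771/887 = 0.869222.
P(both) = p₁ × p₂ = 0.321493 × 0.869222 = 0.279449.

0.2794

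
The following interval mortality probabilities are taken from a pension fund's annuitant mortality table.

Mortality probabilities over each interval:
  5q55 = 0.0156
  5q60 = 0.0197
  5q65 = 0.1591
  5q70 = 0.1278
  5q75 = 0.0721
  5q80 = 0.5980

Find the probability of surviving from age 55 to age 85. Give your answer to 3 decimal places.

0.264

30p55 = (1 − 0.0156) × (1 − 0.0197) × (1 − 0.1591) × (1 − 0.1278) × (1 − 0.0721) × (1 − 0.5980).
= 0.9844 × 0.9803 × 0.8409 × 0.8722 × 0.9279 × 0.4020 = 0.264009.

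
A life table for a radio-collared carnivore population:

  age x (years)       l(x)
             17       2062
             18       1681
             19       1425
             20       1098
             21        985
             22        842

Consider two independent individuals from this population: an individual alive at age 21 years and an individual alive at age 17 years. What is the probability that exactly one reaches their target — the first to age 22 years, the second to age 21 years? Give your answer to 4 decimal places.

0.5158

p₁ = l(22)/l(21) = 842/985 = 0.854822; p₂ = l(21)/l(17) = 985/2062 = 0.477692.
P(exactly one) = p₁(1−p₂) + (1−p₁)p₂ = 0.446480 + 0.069350 = 0.515831.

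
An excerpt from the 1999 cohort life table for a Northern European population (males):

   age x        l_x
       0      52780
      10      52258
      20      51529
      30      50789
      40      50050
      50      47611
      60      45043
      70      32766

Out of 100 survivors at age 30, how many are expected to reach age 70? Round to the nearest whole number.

65

The relevant probability is 32766/50789 = 0.645140.
Expected number = 100 × 0.645140 = 65.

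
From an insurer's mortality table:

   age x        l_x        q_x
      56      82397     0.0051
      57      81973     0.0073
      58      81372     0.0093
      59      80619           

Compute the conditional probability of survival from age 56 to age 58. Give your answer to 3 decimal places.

0.988

We want 2p56 = l_58/l_56.
The conditional survival probability is l_58/l_56 = 81372/82397 = 0.987560.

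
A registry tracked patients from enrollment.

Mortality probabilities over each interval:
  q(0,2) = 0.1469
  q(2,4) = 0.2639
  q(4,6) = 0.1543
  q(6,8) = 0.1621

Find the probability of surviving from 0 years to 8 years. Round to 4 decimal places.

0.4450

The overall survival probability is (1 − 0.1469) × (1 − 0.2639) × (1 − 0.1543) × (1 − 0.1621).
= 0.8531 × 0.7361 × 0.8457 × 0.8379 = 0.444985.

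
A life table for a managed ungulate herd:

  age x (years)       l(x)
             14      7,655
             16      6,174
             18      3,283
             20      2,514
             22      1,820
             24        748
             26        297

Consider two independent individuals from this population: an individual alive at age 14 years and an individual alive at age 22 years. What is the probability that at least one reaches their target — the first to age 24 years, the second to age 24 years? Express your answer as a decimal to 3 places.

p₁ = l(24)/l(14) = 748/7,655 = 0.097714; p₂ = l(24)/l(22) = 748/1,820 = 0.410989.
P(at least one) = 1 − (1−p₁)(1−p₂) = 1 − 0.902286 × 0.589011 = 0.468544.

0.469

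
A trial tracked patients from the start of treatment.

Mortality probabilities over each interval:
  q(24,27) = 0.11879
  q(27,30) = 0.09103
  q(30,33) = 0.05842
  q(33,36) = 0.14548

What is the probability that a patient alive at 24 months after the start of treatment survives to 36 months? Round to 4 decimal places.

Chaining the interval survival probabilities: (1 − 0.11879) × (1 − 0.09103) × (1 − 0.05842) × (1 − 0.14548).
= 0.88121 × 0.90897 × 0.94158 × 0.85452 = 0.644478.

0.6445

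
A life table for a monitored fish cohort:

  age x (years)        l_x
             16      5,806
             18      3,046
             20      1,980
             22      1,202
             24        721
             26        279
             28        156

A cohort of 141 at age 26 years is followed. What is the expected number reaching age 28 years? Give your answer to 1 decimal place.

The relevant probability is 156/279 = 0.559140.
Expected number = 141 × 0.559140 = 78.8.

78.8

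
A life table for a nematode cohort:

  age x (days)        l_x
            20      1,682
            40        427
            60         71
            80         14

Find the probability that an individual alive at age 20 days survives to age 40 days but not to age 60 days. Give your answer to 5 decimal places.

0.21165

This is the probability of reaching 40 but not 60, conditional on being alive at 20: (l_40 − l_60) / l_20.
= (427 − 71) / 1,682 = 356 / 1,682 = 0.211653.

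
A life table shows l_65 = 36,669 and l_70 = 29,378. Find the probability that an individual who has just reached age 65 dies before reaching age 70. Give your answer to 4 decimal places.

P(die before 70 | alive at 65) = 1 − l_70/l_65 = 1 − 29,378/36,669 = (7,291)/36,669 = 0.198833.

0.1988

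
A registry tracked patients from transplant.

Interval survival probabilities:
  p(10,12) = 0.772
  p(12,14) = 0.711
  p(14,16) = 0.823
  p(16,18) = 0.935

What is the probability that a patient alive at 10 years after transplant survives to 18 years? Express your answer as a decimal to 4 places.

0.4224

Chaining the interval survival probabilities: 0.772 × 0.711 × 0.823 × 0.935.
= 0.422375.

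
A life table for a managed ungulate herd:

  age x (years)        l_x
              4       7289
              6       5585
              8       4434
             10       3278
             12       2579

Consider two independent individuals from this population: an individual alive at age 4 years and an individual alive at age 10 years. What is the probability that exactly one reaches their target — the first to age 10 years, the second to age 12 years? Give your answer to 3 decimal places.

0.529

p₁ = l_10/l_4 = 3278/7289 = 0.449719; p₂ = l_12/l_10 = 2579/3278 = 0.786760.
P(exactly one) = p₁(1−p₂) + (1−p₁)p₂ = 0.095898 + 0.432939 = 0.528837.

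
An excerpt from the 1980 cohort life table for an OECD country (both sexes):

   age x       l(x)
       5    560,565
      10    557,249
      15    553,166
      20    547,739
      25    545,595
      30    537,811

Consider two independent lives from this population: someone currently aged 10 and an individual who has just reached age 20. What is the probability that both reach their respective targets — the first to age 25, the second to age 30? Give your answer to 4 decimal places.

0.9613

p₁ = l(25)/l(10) = 545,595/557,249 = 0.979087; p₂ = l(30)/l(20) = 537,811/547,739 = 0.981875.
P(both) = p₁ × p₂ = 0.979087 × 0.981875 = 0.961341.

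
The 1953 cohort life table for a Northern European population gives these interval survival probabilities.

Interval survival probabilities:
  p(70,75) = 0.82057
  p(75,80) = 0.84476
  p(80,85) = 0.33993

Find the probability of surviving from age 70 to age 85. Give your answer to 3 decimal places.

0.236

The overall survival probability is 0.82057 × 0.84476 × 0.33993.
= 0.235634.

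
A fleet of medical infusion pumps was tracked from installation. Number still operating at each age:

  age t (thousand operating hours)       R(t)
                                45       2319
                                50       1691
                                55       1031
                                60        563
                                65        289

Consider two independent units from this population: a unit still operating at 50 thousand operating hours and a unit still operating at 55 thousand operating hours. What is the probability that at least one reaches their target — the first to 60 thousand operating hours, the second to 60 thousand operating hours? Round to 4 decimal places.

0.6972

p₁ = R(60)/R(50) = 563/1691 = 0.332939; p₂ = R(60)/R(55) = 563/1031 = 0.546072.
P(at least one) = 1 − (1−p₁)(1−p₂) = 1 − 0.667061 × 0.453928 = 0.697202.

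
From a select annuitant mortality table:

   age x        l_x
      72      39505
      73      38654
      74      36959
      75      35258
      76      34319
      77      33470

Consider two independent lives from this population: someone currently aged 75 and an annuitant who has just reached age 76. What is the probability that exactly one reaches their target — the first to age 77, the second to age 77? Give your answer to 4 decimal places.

p₁ = l_77/l_75 = 33470/35258 = 0.949288; p₂ = l_77/l_76 = 33470/34319 = 0.975262.
P(exactly one) = p₁(1−p₂) + (1−p₁)p₂ = 0.023483 + 0.049457 = 0.072941.

0.0729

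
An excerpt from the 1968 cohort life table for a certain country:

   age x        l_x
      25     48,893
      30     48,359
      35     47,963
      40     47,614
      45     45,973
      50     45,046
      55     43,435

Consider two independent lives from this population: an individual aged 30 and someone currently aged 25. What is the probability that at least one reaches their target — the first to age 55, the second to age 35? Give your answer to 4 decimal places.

0.9981

p₁ = l_55/l_30 = 43,435/48,359 = 0.898178; p₂ = l_35/l_25 = 47,963/48,893 = 0.980979.
P(at least one) = 1 − (1−p₁)(1−p₂) = 1 − 0.101822 × 0.019021 = 0.998063.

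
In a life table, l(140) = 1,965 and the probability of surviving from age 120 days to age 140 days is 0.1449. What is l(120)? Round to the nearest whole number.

13561

l(120) = l(140) / p = 1,965 / 0.1449 = 13561.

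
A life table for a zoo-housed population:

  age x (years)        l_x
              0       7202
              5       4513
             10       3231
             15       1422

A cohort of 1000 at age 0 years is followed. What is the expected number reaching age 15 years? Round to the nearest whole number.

The relevant probability is 1422/7202 = 0.197445.
Expected number = 1000 × 0.197445 = 197.

197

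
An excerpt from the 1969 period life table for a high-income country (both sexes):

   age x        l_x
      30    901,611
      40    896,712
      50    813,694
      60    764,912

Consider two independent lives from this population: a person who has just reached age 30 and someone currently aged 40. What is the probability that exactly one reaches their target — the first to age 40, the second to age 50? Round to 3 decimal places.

p₁ = l_40/l_30 = 896,712/901,611 = 0.994566; p₂ = l_50/l_40 = 813,694/896,712 = 0.907420.
P(exactly one) = p₁(1−p₂) + (1−p₁)p₂ = 0.092077 + 0.004931 = 0.097008.

0.097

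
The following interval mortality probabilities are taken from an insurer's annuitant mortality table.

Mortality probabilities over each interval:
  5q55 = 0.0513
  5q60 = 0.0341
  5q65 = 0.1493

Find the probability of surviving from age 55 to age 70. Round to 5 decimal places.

Chaining the interval survival probabilities: (1 − 0.0513) × (1 − 0.0341) × (1 − 0.1493).
= 0.9487 × 0.9659 × 0.8507 = 0.779538.

0.77954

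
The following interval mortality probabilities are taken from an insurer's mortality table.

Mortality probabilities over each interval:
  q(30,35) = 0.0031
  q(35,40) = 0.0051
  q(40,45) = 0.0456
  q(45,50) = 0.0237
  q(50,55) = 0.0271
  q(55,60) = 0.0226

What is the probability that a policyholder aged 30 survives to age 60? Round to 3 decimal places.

Survival from 30 to 60 is the product of surviving each interval: (1 − 0.0031) × (1 − 0.0051) × (1 − 0.0456) × (1 − 0.0237) × (1 − 0.0271) × (1 − 0.0226).
= 0.9969 × 0.9949 × 0.9544 × 0.9763 × 0.9729 × 0.9774 = 0.878790.

0.879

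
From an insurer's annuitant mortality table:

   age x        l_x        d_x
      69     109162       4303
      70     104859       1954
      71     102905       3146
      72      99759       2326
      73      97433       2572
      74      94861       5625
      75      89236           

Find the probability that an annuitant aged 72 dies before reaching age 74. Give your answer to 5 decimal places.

P(die before 74 | alive at 72) = 1 − l_74/l_72 = 1 − 94861/99759 = (4898)/99759 = 0.049098.

0.04910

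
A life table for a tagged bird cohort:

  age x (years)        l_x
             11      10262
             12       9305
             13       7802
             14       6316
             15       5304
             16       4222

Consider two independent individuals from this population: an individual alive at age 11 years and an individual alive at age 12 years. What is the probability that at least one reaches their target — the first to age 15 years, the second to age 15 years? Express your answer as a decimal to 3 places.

p₁ = l_15/l_11 = 5304/10262 = 0.516858; p₂ = l_15/l_12 = 5304/9305 = 0.570016.
P(at least one) = 1 − (1−p₁)(1−p₂) = 1 − 0.483142 × 0.429984 = 0.792257.

0.792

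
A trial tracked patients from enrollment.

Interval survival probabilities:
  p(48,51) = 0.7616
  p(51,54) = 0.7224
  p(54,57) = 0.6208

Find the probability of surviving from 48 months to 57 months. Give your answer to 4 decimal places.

0.3416

Survival from 48 to 57 is the product of surviving each interval: 0.7616 × 0.7224 × 0.6208.
= 0.341552.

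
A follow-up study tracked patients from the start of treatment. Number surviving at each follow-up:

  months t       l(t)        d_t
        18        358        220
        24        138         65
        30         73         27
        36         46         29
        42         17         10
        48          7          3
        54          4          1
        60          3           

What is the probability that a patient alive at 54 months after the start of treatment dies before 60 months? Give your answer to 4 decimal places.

P(die before 60 | alive at 54) = 1 − l(60)/l(54) = 1 − 3/4 = (1)/4 = 0.250000.

0.2500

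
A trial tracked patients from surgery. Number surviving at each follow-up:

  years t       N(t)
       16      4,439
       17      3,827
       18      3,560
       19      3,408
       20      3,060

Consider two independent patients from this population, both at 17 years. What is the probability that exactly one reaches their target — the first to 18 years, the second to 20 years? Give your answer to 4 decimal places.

0.2422

p₁ = N(18)/N(17) = 3,560/3,827 = 0.930233; p₂ = N(20)/N(17) = 3,060/3,827 = 0.799582.
P(exactly one) = p₁(1−p₂) + (1−p₁)p₂ = 0.186435 + 0.055784 = 0.242220.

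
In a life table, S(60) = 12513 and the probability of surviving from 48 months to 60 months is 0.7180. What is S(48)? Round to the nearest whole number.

S(48) = S(60) / p = 12513 / 0.7180 = 17428.

17428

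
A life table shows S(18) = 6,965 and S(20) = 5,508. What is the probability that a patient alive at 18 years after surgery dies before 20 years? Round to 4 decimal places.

P(die before 20 | alive at 18) = 1 − S(20)/S(18) = 1 − 5,508/6,965 = (1,457)/6,965 = 0.209189.

0.2092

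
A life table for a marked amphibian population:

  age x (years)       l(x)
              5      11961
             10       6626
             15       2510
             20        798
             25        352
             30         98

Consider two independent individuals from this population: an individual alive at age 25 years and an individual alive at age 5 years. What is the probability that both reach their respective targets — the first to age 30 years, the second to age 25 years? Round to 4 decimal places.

0.0082

p₁ = l(30)/l(25) = 98/352 = 0.278409; p₂ = l(25)/l(5) = 352/11961 = 0.029429.
P(both) = p₁ × p₂ = 0.278409 × 0.029429 = 0.008193.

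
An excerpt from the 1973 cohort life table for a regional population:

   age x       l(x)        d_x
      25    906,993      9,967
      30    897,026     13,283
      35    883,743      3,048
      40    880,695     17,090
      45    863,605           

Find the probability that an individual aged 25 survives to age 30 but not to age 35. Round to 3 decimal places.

0.015

This is the probability of reaching 30 but not 35, conditional on being alive at 25: (l(30) − l(35)) / l(25).
= (897,026 − 883,743) / 906,993 = 13,283 / 906,993 = 0.014645.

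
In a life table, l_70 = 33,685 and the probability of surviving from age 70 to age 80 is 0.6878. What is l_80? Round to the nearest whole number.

l_80 = l_70 × p = 33,685 × 0.6878 = 23169.

23169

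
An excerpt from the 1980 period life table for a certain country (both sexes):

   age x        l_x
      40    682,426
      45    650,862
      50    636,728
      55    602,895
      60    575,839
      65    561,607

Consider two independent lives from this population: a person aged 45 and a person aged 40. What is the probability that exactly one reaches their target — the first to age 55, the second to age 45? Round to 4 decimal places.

p₁ = l_55/l_45 = 602,895/650,862 = 0.926302; p₂ = l_45/l_40 = 650,862/682,426 = 0.953747.
P(exactly one) = p₁(1−p₂) + (1−p₁)p₂ = 0.042844 + 0.070289 = 0.113133.

0.1131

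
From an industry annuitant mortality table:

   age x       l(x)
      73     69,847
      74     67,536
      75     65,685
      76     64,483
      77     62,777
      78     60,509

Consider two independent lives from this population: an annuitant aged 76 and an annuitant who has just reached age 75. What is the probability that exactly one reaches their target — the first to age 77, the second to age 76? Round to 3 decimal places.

p₁ = l(77)/l(76) = 62,777/64,483 = 0.973543; p₂ = l(76)/l(75) = 64,483/65,685 = 0.981701.
P(exactly one) = p₁(1−p₂) + (1−p₁)p₂ = 0.017815 + 0.025973 = 0.043788.

0.044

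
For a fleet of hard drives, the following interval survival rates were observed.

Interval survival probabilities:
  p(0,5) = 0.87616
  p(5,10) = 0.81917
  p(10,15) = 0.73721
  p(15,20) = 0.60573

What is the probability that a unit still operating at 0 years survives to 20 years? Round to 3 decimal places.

The overall survival probability is 0.87616 × 0.81917 × 0.73721 × 0.60573.
= 0.320500.

0.320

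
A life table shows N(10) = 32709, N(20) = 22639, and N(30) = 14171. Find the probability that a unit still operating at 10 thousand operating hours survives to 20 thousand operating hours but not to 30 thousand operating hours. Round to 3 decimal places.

0.259

This is the probability of reaching 20 but not 30, conditional on being operational at 10: (N(20) − N(30)) / N(10).
= (22639 − 14171) / 32709 = 8468 / 32709 = 0.258889.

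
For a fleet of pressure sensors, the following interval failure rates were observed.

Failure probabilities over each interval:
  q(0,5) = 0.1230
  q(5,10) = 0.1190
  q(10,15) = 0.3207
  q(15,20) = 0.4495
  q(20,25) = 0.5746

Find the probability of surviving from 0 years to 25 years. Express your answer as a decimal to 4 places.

P(survive 0→25) = (1 − 0.1230) × (1 − 0.1190) × (1 − 0.3207) × (1 − 0.4495) × (1 − 0.5746).
= 0.8770 × 0.8810 × 0.6793 × 0.5505 × 0.4254 = 0.122911.

0.1229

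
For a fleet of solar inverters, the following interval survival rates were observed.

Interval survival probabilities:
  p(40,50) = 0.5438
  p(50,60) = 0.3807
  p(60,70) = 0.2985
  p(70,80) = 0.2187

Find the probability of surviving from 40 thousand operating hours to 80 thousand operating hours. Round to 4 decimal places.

0.0135

P(survive 40→80) = 0.5438 × 0.3807 × 0.2985 × 0.2187.
= 0.013515.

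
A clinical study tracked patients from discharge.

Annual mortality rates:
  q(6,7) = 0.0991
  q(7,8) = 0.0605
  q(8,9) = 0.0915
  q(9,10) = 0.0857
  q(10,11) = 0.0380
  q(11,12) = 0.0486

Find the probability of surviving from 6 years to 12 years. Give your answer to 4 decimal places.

0.6435

P(survive 6→12) = (1 − 0.0991) × (1 − 0.0605) × (1 − 0.0915) × (1 − 0.0857) × (1 − 0.0380) × (1 − 0.0486).
= 0.9009 × 0.9395 × 0.9085 × 0.9143 × 0.9620 × 0.9514 = 0.643465.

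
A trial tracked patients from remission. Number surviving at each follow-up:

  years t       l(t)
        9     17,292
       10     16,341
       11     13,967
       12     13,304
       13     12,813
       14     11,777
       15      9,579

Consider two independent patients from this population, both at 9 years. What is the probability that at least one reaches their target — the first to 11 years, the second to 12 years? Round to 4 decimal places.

p₁ = l(11)/l(9) = 13,967/17,292 = 0.807715; p₂ = l(12)/l(9) = 13,304/17,292 = 0.769373.
P(at least one) = 1 − (1−p₁)(1−p₂) = 1 − 0.192285 × 0.230627 = 0.955654.

0.9557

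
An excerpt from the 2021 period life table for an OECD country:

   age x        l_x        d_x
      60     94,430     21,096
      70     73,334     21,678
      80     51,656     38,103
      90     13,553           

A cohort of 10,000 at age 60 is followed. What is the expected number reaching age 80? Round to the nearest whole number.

The relevant probability is 51,656/94,430 = 0.547030.
Expected number = 10,000 × 0.547030 = 5470.

5470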